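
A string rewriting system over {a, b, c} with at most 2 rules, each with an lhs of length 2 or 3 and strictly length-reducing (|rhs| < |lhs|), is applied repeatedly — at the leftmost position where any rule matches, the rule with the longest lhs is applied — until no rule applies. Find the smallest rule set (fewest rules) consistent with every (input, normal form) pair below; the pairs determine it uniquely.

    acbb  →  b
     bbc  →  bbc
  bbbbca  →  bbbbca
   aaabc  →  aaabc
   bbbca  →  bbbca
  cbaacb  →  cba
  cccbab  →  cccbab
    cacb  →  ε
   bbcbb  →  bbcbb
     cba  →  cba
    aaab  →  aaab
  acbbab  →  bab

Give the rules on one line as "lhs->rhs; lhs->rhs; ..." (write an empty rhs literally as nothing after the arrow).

acb->; cac->ac

  | acbb => b
  | bbc
  | bbbbca
  | aaabc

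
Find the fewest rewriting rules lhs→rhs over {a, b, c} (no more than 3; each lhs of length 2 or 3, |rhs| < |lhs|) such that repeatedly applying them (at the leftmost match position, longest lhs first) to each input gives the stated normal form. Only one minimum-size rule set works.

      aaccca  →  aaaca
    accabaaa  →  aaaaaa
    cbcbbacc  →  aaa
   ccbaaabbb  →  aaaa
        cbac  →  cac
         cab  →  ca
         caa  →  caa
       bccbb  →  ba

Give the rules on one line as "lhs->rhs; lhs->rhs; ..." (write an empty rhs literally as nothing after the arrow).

  | aaccca => aaaca
  | accabaaa => aaabaaa => aaaaaa
  | cbcbbacc => ccbbacc => abbacc => abacc => aacc => aaa
  | ccbaaabbb => abaaabbb => aaaabbb => aaaabb => aaaab => aaaa

ab->a; cb->c; cc->a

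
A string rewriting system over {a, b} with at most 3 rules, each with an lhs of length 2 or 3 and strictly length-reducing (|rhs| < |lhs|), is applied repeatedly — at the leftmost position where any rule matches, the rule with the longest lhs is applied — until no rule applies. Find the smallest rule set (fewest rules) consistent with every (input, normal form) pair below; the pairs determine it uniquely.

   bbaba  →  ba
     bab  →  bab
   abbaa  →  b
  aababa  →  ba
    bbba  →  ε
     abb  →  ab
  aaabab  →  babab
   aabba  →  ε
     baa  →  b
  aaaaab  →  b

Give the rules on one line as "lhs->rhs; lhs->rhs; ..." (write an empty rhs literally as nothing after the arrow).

aa->b; bb->b; bba->

  | bbaba => ba
  | bab
  | abbaa => aa => b
  | aababa => bbaba => ba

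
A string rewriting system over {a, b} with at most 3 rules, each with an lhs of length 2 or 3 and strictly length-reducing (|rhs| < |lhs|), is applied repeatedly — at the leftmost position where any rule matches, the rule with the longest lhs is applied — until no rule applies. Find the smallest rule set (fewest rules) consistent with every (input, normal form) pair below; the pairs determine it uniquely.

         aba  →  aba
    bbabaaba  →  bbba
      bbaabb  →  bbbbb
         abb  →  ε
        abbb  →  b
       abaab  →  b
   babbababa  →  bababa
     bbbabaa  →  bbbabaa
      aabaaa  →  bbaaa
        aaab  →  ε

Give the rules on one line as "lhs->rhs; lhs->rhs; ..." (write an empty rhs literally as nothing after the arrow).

aab->bb; abb->

  | aba
  | bbabaaba => bbabbba => bbba
  | bbaabb => bbbbb
  | abb => ε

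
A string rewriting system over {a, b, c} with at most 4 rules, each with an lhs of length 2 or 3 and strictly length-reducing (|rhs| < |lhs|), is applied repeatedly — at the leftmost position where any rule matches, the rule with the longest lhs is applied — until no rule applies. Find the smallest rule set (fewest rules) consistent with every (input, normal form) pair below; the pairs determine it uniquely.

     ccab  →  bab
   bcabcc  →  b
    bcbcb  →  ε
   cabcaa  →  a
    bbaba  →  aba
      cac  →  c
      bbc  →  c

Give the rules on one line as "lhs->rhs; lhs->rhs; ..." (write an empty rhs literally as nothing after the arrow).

  | ccab => bab
  | bcabcc => cabcc => bcc => cc => b
  | bcbcb => cbcb => ccb => bb => ε
  | cabcaa => bcaa => caa => a

bb->; bc->c; ca->; cc->b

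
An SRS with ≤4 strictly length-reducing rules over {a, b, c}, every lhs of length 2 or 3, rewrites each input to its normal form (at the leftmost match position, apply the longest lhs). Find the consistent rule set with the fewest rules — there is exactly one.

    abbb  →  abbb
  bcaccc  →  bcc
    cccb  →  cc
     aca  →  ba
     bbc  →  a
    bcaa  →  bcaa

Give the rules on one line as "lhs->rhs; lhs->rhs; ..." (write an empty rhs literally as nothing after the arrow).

ac->b; bbc->a; cb->

  | abbb
  | bcaccc => bcbcc => bcc
  | cccb => cc
  | aca => ba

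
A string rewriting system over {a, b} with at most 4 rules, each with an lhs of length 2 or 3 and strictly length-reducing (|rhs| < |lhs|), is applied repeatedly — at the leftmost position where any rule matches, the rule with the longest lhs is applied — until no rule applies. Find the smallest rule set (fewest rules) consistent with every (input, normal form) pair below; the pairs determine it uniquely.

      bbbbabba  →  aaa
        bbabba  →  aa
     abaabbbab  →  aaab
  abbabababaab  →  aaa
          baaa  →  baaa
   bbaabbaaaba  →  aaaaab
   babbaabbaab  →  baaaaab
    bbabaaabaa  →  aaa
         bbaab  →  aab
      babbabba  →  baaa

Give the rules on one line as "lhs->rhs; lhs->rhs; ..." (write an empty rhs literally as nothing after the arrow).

  | bbbbabba => abbabba => aabba => aaa
  | bbabba => abba => aa
  | abaabbbab => ababbbab => abbbbab => aabbab => aaab
  | abbabababaab => aabababaab => aabbabaab => aaabaab => aaabab => aaabb => aaa

aba->ab; bb->; bbb->ab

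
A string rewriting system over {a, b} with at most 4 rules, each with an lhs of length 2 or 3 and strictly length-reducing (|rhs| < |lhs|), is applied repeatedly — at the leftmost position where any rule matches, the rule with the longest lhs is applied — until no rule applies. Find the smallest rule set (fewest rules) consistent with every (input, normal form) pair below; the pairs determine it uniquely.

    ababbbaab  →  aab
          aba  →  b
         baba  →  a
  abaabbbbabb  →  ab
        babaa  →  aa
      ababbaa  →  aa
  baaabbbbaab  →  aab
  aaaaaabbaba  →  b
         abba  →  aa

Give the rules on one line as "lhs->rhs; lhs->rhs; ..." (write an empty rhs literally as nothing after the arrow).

  | ababbbaab => babbbaab => bbbbaab => bbbaab => bbaab => aab
  | aba => ba => b
  | baba => bba => a
  | abaabbbbabb => baabbbbabb => babbbbabb => bbbbbabb => bbbbabb => bbbabb => bbabb => abb => ab

aba->ba; ba->b; bb->b; bba->a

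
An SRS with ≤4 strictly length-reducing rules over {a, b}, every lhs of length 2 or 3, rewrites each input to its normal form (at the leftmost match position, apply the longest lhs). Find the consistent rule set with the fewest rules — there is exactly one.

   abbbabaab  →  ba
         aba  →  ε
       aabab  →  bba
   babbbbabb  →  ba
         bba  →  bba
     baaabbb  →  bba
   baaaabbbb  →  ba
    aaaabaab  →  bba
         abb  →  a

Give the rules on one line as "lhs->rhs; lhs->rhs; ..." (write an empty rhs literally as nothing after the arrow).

  | abbbabaab => abbabaab => ababaab => baab => bbb => ba
  | aba => ε
  | aabab => bbab => bba
  | babbbbabb => babbbabb => babbabb => bababb => bbb => ba

aa->b; ab->a; aba->; bbb->ba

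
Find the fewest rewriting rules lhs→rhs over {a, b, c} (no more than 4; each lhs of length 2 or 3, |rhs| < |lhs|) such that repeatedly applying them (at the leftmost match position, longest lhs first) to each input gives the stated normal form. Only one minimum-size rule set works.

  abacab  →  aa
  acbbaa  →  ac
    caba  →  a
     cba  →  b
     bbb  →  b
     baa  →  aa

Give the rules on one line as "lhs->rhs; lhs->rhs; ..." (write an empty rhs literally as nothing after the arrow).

ba->a; bb->; ca->b; caa->c

  | abacab => aacab => aabb => aa
  | acbbaa => acaa => ac
  | caba => bba => a
  | cba => ca => b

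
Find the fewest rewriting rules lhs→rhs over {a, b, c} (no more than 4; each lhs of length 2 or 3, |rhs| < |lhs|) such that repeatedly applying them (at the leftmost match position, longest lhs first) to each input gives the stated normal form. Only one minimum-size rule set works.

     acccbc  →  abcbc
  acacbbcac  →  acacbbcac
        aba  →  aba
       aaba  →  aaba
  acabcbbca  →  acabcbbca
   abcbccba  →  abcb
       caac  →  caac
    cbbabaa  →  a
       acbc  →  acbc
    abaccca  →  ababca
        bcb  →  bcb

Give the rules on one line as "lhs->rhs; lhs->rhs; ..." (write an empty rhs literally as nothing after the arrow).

  | acccbc => abcbc
  | acacbbcac
  | aba
  | aaba

bba->; cba->; cc->b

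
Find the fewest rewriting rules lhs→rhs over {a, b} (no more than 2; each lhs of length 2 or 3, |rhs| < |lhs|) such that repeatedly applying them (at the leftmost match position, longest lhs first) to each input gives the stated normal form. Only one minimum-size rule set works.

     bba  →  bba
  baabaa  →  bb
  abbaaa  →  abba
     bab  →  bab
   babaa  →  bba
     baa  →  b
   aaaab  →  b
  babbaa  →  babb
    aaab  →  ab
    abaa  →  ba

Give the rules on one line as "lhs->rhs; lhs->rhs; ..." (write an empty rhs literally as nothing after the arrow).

  | bba
  | baabaa => bbaa => bb
  | abbaaa => abba
  | bab

aa->; aba->b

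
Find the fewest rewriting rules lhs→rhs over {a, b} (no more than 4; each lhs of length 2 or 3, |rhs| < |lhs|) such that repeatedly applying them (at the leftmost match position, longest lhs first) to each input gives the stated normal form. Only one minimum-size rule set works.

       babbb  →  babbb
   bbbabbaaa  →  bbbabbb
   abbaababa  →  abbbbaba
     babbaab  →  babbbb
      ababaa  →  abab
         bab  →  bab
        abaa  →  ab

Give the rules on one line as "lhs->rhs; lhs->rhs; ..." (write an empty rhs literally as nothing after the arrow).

  | babbb
  | bbbabbaaa => bbbabbb
  | abbaababa => abbbbaba
  | babbaab => babbbb

aa->; aaa->b; aab->bb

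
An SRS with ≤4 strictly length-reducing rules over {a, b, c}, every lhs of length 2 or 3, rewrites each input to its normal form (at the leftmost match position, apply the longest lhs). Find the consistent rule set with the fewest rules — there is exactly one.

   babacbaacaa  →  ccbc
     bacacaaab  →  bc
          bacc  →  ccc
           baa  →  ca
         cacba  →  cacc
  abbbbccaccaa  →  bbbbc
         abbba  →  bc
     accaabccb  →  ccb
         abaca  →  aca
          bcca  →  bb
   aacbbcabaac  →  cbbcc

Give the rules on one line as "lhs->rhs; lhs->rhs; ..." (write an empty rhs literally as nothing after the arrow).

aa->; ab->; ba->c; cca->b

  | babacbaacaa => cbacbaacaa => cccbaacaa => ccccacaa => ccbcaa => ccbc
  | bacacaaab => ccacaaab => bcaaab => bcab => bc
  | bacc => ccc
  | baa => ca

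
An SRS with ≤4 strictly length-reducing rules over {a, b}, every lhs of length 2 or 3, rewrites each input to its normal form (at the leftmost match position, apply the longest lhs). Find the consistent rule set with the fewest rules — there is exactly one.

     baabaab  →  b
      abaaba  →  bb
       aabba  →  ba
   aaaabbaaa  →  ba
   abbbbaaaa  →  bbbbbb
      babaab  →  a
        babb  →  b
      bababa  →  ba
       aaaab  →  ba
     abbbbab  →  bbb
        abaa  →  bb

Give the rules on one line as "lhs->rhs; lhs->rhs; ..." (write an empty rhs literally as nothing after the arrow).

  | baabaab => baaab => bbab => b
  | abaaba => baaba => baa => bb
  | aabba => aba => ba
  | aaaabbaaa => baabbaaa => babaaa => aaa => ba

aa->b; aab->a; ab->b; bab->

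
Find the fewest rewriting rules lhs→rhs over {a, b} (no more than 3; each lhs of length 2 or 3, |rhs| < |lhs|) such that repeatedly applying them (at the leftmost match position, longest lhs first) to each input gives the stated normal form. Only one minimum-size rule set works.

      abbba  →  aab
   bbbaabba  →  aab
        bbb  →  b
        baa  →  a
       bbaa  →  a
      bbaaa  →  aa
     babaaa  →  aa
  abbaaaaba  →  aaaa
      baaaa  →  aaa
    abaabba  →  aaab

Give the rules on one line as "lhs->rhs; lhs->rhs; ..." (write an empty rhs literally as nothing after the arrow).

ba->; bb->b; bba->ab

  | abbba => abba => aab
  | bbbaabba => bbaabba => ababba => abba => aab
  | bbb => bb => b
  | baa => a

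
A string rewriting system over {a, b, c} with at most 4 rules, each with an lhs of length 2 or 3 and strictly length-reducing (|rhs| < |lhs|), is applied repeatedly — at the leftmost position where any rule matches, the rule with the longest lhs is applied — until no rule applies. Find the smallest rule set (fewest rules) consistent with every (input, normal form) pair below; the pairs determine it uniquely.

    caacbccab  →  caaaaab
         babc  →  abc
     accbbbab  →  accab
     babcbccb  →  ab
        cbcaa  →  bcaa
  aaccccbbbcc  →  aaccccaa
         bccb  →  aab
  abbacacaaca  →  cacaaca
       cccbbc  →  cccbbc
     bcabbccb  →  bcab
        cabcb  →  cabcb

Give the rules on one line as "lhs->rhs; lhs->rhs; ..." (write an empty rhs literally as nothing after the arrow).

aba->; ba->a; bcc->aa; cbc->bc

  | caacbccab => caabccab => caaaaab
  | babc => abc
  | accbbbab => accbbab => accbab => accab
  | babcbccb => abcbccb => abbccb => abaab => ab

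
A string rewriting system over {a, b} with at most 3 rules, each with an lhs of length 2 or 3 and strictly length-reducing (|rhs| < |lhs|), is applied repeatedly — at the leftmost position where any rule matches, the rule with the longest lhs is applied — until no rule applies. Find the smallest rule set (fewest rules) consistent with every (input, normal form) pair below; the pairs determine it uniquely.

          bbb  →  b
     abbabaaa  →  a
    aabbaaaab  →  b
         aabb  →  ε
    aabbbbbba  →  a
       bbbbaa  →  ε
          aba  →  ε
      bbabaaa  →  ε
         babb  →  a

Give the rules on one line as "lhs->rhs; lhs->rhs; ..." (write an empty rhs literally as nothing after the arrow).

aa->; ba->a; bb->

  | bbb => b
  | abbabaaa => aabaaa => baaa => aaa => a
  | aabbaaaab => bbaaaab => aaaab => aab => b
  | aabb => bb => ε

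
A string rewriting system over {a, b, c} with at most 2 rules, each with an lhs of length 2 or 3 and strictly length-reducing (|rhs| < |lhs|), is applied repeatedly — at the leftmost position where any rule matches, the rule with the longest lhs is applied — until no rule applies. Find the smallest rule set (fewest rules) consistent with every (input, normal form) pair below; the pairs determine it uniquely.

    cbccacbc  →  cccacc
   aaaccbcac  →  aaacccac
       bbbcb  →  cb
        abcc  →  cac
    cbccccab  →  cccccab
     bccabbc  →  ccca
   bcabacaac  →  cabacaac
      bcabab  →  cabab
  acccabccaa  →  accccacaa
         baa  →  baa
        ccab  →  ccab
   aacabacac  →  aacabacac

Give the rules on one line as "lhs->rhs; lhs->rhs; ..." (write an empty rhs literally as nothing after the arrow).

abc->ca; bc->c

  | cbccacbc => cccacbc => cccacc
  | aaaccbcac => aaacccac
  | bbbcb => bbcb => bcb => cb
  | abcc => cac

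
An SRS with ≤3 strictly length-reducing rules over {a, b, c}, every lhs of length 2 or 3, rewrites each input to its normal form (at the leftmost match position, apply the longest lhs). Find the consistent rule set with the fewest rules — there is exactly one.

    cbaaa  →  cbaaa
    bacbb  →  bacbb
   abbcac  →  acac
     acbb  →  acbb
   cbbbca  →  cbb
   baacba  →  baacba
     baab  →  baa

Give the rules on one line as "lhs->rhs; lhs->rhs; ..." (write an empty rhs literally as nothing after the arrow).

  | cbaaa
  | bacbb
  | abbcac => abcac => acac
  | acbb

ab->a; bca->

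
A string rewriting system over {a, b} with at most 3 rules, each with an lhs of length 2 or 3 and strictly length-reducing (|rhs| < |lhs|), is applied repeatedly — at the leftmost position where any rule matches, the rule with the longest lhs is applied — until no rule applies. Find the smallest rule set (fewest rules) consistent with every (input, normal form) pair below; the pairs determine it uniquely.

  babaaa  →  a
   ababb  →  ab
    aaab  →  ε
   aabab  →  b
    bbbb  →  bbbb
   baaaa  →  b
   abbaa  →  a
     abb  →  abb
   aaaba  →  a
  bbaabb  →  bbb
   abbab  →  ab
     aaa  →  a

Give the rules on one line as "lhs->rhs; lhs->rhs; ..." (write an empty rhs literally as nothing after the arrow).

  | babaaa => aaa => ba => a
  | ababb => ab
  | aaab => bab => ε
  | aabab => bbab => b

aa->b; ba->a; bab->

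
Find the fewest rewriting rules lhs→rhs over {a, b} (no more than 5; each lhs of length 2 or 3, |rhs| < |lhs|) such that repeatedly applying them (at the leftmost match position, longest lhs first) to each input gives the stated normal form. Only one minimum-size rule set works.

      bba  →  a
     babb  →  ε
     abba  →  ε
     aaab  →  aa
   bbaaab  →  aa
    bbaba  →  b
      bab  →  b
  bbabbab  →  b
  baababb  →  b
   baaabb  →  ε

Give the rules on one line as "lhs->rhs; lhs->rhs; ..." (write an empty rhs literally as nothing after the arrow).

  | bba => a
  | babb => bb => ε
  | abba => ba => ε
  | aaab => aa

ab->; aba->b; ba->; bb->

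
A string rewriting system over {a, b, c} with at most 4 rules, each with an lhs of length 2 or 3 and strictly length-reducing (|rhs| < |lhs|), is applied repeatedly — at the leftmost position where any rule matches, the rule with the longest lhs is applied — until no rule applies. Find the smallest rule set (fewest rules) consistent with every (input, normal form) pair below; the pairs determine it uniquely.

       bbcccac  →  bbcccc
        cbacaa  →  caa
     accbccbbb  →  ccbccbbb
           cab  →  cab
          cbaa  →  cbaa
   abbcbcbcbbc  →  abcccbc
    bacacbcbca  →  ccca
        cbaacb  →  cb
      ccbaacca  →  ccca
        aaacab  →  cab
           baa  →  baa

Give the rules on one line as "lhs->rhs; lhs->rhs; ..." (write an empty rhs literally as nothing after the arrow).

ac->c; bac->; bcb->c

  | bbcccac => bbcccc
  | cbacaa => caa
  | accbccbbb => ccbccbbb
  | cab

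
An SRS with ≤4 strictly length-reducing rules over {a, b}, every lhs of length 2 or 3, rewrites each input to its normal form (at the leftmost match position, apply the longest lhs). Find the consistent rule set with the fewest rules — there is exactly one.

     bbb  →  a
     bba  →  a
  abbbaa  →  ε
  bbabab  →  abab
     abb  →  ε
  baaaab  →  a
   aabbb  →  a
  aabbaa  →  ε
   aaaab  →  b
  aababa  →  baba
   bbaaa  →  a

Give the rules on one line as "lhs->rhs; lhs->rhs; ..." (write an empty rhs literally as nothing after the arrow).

  | bbb => a
  | bba => a
  | abbbaa => aaaa => aa => ε
  | bbabab => abab

aa->; bb->a; bba->a; bbb->a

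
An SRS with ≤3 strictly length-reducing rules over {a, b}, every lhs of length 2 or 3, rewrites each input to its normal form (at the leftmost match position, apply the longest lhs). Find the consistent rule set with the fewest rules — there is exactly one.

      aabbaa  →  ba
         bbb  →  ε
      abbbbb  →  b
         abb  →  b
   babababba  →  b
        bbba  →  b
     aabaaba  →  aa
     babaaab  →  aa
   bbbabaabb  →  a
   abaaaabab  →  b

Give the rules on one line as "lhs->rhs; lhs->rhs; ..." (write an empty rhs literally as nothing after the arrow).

ab->; aba->b; bb->a

  | aabbaa => abaa => ba
  | bbb => ab => ε
  | abbbbb => bbbb => abb => b
  | abb => b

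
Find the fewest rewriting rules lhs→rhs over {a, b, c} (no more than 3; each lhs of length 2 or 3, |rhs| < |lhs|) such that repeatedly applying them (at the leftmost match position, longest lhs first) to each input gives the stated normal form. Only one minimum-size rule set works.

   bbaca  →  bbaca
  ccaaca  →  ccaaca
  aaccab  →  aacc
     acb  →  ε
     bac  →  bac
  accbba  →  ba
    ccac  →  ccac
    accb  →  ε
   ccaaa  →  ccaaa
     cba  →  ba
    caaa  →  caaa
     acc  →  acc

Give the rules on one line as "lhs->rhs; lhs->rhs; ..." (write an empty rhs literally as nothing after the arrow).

  | bbaca
  | ccaaca
  | aaccab => aacc
  | acb => ab => ε

ab->; cb->b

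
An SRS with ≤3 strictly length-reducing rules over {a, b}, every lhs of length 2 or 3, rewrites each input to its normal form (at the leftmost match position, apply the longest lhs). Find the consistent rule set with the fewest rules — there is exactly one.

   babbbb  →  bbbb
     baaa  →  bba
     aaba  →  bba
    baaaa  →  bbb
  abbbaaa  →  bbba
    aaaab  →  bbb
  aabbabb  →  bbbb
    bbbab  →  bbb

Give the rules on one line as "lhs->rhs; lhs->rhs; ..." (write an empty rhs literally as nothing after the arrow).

  | babbbb => bbbb
  | baaa => bba
  | aaba => bba
  | baaaa => bbaa => bbb

aa->b; ab->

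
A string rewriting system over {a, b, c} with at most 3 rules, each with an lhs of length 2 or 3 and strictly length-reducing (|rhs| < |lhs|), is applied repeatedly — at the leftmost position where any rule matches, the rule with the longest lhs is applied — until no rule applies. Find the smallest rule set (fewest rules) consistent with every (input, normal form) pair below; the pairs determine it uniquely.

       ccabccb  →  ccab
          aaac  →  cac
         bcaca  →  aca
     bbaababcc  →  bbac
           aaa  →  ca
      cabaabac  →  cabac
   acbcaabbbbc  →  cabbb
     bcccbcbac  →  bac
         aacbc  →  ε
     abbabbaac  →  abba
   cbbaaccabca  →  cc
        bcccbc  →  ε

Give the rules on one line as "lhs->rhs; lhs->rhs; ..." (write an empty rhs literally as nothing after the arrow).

aa->c; bc->; cb->b

  | ccabccb => ccacb => ccab
  | aaac => cac
  | bcaca => aca
  | bbaababcc => bbcbabcc => bbabcc => bbac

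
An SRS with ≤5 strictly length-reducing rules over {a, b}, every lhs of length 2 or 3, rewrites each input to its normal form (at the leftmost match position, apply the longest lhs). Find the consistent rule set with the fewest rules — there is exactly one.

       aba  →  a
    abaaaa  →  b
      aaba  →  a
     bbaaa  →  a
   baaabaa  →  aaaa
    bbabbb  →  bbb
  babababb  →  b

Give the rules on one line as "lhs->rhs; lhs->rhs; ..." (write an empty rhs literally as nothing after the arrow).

  | aba => ba => a
  | abaaaa => baaaa => baa => b
  | aaba => aba => ba => a
  | bbaaa => bba => ba => a

ab->b; ba->a; baa->b; bab->aa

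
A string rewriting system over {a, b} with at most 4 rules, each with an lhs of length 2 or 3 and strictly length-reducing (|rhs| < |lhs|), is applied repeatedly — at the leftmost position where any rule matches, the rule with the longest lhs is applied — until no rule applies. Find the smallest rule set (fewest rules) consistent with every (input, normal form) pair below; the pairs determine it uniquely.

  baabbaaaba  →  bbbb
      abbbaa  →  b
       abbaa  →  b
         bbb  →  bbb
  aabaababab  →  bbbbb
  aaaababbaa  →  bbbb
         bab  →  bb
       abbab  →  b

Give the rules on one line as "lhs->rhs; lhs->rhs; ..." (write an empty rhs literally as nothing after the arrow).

aa->b; ab->b; abb->; ba->b

  | baabbaaaba => babbaaaba => bbbaaaba => bbbaaba => bbbaba => bbbba => bbbb
  | abbbaa => baa => ba => b
  | abbaa => aa => b
  | bbb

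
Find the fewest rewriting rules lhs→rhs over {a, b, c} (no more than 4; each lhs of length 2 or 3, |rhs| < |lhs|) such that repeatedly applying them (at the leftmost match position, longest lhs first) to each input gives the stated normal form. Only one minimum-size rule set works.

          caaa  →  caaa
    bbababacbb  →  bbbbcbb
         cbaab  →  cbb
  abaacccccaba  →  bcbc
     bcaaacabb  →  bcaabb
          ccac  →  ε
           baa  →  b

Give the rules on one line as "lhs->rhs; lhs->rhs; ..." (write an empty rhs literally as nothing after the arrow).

aac->; aba->bc; ba->b; cc->a

  | caaa
  | bbababacbb => bbbabacbb => bbbbacbb => bbbbcbb
  | cbaab => cbab => cbb
  | abaacccccaba => bcacccccaba => bcaacccaba => bcccaba => bacaba => bcaba => bcbc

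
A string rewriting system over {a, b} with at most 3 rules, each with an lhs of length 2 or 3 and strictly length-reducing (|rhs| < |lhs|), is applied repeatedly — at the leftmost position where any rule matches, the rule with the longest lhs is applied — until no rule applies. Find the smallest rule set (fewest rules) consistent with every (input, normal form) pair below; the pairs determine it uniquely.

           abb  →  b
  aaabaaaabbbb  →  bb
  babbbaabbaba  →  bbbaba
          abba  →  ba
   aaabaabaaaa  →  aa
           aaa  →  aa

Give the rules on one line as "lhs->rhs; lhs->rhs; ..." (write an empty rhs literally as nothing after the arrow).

aaa->aa; abb->b; baa->a

  | abb => b
  | aaabaaaabbbb => aabaaaabbbb => aaaaabbbb => aaaabbbb => aaabbbb => aabbbb => abbb => bb
  | babbbaabbaba => bbbaabbaba => bbabbaba => bbbaba
  | abba => ba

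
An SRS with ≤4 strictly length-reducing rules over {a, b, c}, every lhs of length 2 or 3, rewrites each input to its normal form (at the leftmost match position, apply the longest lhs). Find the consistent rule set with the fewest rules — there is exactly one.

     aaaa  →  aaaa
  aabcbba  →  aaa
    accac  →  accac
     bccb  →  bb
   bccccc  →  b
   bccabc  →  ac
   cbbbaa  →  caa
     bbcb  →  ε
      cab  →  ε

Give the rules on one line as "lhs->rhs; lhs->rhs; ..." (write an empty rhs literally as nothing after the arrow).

bab->a; bbb->; bc->b; cab->

  | aaaa
  | aabcbba => aabbba => aaa
  | accac
  | bccb => bcb => bb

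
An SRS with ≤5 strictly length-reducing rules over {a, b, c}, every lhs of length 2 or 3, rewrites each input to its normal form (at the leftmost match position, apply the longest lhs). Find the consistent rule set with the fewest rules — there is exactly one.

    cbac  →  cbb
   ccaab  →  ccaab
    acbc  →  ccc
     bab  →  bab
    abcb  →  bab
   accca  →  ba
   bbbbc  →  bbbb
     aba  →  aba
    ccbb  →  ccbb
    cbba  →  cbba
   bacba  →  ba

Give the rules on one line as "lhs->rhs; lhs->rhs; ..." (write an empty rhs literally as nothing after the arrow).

  | cbac => cbb
  | ccaab
  | acbc => ccc
  | bab

abc->ba; ac->b; acb->cc; bc->b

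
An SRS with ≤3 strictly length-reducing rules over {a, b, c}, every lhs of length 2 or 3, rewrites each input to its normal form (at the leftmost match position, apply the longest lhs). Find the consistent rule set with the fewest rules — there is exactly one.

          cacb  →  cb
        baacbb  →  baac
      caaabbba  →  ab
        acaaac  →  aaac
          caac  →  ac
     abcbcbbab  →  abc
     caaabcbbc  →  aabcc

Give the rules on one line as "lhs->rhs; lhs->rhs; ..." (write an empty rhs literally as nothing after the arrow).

  | cacb => cb
  | baacbb => baac
  | caaabbba => aabbba => aaba => ab
  | acaaac => aaac

aba->b; bb->; ca->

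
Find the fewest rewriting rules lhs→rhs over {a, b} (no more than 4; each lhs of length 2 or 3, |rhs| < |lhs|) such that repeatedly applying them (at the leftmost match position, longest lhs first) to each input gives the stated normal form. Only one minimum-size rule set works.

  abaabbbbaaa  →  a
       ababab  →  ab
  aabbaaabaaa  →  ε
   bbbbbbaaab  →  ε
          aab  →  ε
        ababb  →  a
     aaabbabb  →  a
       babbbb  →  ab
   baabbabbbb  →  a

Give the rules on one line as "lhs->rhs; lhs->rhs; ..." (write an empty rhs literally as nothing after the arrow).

  | abaabbbbaaa => aabbbbaaa => bbbbbaaa => abbaaa => aaaa => baa => a
  | ababab => abab => ab
  | aabbaaabaaa => bbbaaabaaa => aaaabaaa => baabaaa => abaaa => aaa => ba => ε
  | bbbbbbaaab => abbbaaab => aaaaab => baaab => aab => bb => ε

aa->b; ba->; bb->; bbb->a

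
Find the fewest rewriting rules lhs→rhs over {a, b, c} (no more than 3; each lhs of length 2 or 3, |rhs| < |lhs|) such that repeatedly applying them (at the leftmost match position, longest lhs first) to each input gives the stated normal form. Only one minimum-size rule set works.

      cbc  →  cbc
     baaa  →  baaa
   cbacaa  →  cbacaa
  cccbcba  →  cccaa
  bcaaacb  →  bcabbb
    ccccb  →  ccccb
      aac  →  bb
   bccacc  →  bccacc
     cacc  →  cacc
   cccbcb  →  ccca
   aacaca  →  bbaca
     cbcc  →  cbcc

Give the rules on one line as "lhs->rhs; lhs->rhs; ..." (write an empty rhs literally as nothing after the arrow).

aac->bb; bcb->a

  | cbc
  | baaa
  | cbacaa
  | cccbcba => cccaa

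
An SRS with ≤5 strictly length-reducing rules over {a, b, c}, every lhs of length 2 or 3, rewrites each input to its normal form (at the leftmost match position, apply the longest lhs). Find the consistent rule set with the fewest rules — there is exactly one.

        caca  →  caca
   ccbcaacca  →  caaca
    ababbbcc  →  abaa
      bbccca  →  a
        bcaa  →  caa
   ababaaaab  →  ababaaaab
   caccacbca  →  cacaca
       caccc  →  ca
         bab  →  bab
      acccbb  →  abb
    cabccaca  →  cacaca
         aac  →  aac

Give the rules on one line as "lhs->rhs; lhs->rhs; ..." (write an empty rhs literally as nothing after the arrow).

  | caca
  | ccbcaacca => cbcaacca => ccaacca => caacca => caaca
  | ababbbcc => abaaccc => abaa
  | bbccca => bccca => ccca => a

bbb->ac; bc->c; cc->c; ccc->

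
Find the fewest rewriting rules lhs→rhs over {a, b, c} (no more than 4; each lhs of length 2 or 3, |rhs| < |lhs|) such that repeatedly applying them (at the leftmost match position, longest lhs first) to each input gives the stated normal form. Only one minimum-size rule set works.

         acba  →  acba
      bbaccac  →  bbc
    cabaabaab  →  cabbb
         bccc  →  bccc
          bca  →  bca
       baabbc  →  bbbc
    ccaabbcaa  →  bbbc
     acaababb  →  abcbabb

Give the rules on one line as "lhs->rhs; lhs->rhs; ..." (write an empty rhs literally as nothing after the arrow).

  | acba
  | bbaccac => bbaac => bbc
  | cabaabaab => cabbaab => cabbb
  | bccc

aa->; caa->bc; cca->a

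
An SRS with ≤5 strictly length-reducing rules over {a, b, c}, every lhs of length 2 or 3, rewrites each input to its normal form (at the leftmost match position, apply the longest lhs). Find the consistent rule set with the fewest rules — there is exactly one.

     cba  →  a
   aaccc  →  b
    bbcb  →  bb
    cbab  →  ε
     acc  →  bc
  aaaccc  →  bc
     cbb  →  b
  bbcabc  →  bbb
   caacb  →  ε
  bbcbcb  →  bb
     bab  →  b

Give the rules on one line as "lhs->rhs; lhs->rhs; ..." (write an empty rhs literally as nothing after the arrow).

ab->; ac->b; cb->; cc->b

  | cba => a
  | aaccc => abcc => cc => b
  | bbcb => bb
  | cbab => ab => ε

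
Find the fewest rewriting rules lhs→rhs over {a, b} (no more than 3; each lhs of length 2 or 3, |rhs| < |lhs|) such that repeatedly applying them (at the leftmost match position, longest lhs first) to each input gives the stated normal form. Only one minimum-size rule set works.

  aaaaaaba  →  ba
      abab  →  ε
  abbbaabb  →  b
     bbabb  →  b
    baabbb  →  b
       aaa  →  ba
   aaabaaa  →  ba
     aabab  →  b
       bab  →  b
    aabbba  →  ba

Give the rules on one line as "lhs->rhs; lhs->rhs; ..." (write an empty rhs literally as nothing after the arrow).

  | aaaaaaba => baaaaba => bbaaba => baaba => bbba => bba => ba
  | abab => ab => ε
  | abbbaabb => bbaabb => baabb => bbbb => bbb => bb => b
  | bbabb => babb => bb => b

aa->b; ab->; bb->b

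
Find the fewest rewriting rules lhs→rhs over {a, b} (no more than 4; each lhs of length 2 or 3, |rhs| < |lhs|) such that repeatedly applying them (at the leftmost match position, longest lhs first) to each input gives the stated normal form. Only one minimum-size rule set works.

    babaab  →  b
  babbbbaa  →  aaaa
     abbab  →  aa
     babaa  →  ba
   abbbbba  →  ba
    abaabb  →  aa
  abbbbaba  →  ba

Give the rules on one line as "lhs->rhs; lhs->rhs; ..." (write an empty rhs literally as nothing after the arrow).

  | babaab => bbaab => bab => b
  | babbbbaa => baabbaa => abbaa => aaaa
  | abbab => aaab => aa
  | babaa => bbaa => ba

ab->; aba->ba; abb->aa; baa->a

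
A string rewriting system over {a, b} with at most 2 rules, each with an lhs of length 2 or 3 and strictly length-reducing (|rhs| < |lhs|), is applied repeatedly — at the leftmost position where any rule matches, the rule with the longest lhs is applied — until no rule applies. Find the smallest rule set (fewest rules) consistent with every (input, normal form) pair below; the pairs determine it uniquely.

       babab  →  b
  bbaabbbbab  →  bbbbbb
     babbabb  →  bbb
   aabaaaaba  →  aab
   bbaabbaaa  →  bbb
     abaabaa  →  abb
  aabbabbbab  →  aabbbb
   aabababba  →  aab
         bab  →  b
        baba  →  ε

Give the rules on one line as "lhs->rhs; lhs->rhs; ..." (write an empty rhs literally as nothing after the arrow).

  | babab => bab => b
  | bbaabbbbab => bbbbbbab => bbbbbb
  | babbabb => bbabb => bbb
  | aabaaaaba => aabaaba => aabba => aab

ba->; baa->b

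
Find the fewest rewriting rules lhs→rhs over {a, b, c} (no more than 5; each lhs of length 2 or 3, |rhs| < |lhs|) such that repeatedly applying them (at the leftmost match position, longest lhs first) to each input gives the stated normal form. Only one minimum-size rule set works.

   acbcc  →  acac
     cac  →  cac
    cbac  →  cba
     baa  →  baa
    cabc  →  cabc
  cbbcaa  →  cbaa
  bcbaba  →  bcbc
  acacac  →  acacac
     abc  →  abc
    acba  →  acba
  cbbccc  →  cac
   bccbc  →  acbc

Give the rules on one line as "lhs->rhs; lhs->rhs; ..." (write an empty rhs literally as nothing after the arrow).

  | acbcc => acac
  | cac
  | cbac => cba
  | baa

aba->c; bac->ba; bbc->b; bcc->ac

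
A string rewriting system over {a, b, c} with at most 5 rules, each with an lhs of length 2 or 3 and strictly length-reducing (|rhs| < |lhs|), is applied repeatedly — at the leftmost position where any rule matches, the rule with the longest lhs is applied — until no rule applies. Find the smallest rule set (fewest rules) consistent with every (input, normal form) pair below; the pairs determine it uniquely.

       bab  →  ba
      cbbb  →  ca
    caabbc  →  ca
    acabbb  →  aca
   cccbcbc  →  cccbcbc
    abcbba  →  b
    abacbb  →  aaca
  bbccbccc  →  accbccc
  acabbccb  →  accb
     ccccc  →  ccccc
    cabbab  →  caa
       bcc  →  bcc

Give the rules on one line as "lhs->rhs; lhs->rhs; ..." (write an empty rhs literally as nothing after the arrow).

ab->a; abc->; bb->a; bba->b

  | bab => ba
  | cbbb => cab => ca
  | caabbc => caabc => ca
  | acabbb => acabb => acab => aca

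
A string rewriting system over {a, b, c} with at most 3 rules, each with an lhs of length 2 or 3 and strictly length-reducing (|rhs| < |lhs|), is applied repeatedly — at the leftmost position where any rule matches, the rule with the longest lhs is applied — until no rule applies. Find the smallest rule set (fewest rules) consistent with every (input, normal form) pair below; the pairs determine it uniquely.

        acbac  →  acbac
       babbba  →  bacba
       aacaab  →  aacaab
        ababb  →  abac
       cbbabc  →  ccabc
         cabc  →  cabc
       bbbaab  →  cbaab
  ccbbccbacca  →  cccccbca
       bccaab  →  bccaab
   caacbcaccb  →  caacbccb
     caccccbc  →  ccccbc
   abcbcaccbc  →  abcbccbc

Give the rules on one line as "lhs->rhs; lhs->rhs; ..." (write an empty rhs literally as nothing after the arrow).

  | acbac
  | babbba => bacba
  | aacaab
  | ababb => abac

acc->c; bb->c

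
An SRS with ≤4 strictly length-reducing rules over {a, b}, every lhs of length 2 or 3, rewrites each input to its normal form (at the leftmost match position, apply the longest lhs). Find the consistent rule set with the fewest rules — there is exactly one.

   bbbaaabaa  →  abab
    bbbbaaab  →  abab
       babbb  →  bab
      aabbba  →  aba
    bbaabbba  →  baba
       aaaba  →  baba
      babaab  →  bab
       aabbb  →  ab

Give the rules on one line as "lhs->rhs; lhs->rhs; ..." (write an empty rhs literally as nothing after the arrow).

  | bbbaaabaa => abaaabaa => abbabaa => ababaa => ababb => abab
  | bbbbaaab => abbaaab => abaaab => abbab => abab
  | babbb => babb => bab
  | aabbba => bbbba => abba => aba

aa->b; abb->ab; bb->a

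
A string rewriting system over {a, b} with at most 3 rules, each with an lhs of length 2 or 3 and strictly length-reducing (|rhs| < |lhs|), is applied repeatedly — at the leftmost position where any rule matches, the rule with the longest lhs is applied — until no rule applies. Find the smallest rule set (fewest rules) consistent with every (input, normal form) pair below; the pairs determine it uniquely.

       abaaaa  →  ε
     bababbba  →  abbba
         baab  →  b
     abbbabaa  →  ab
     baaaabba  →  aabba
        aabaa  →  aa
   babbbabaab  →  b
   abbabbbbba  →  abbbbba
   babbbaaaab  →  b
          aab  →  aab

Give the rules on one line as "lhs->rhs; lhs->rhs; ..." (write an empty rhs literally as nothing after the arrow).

aaa->; baa->; bab->

  | abaaaa => aaa => ε
  | bababbba => abbba
  | baab => b
  | abbbabaa => abbaa => ab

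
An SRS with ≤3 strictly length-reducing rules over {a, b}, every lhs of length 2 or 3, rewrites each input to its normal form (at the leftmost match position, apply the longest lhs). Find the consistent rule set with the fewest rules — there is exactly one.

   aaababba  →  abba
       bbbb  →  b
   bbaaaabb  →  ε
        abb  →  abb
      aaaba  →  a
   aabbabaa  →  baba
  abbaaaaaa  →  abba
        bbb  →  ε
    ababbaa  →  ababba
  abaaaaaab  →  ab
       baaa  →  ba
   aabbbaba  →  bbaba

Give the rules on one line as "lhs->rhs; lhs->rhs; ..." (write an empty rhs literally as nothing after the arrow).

aa->a; aab->; bbb->

  | aaababba => aababba => abba
  | bbbb => b
  | bbaaaabb => bbaaabb => bbaabb => bbb => ε
  | abb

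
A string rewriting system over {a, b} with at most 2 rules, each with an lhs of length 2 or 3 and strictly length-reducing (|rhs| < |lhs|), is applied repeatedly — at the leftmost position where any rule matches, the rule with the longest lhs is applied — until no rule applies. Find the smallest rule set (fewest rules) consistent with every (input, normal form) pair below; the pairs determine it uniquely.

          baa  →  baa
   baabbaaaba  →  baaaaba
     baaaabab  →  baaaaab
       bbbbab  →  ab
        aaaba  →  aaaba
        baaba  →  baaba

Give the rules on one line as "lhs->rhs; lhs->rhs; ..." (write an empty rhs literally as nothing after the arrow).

abb->; bab->ab

  | baa
  | baabbaaaba => baaaaba
  | baaaabab => baaaaab
  | bbbbab => bbbab => bbab => bab => ab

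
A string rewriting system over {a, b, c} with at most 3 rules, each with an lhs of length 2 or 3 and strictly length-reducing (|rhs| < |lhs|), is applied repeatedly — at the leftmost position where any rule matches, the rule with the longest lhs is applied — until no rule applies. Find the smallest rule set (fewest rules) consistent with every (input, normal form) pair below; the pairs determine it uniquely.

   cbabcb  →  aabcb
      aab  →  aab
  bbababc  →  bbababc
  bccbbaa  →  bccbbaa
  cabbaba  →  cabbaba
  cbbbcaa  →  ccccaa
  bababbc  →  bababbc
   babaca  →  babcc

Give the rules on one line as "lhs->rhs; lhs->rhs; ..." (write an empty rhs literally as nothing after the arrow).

  | cbabcb => aabcb
  | aab
  | bbababc
  | bccbbaa

aca->cc; bbb->cc; cba->aa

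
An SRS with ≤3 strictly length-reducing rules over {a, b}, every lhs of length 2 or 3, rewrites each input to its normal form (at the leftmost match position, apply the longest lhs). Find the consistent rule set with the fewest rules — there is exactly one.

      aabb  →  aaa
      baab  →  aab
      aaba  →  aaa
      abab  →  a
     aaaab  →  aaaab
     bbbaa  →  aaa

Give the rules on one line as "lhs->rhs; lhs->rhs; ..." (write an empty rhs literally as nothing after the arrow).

ba->a; bab->; bb->a

  | aabb => aaa
  | baab => aab
  | aaba => aaa
  | abab => a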